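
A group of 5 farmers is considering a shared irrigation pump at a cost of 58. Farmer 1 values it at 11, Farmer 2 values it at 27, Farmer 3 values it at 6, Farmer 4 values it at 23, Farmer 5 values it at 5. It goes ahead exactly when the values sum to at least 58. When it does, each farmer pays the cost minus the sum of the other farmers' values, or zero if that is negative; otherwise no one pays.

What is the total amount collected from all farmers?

22

Total value 72 ≥ cost 58, so it is built.
Farmer 1: others sum to 61; max(0, 58 - 61) = 0.
Farmer 2: others sum to 45; max(0, 58 - 45) = 13.
Farmer 3: others sum to 66; max(0, 58 - 66) = 0.
Farmer 4: others sum to 49; max(0, 58 - 49) = 9.
Farmer 5: others sum to 67; max(0, 58 - 67) = 0.
Total collected = 0 + 13 + 0 + 9 + 0 = 22.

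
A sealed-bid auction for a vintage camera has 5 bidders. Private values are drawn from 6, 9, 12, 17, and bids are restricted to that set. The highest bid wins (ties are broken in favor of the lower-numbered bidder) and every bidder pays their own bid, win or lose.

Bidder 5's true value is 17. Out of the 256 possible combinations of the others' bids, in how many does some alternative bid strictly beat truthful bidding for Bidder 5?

191

Others bid (6, 6, 6, 6): truth gives 0; bid 9 gives 8 > 0. Violating.
Others bid (6, 6, 6, 9): truth gives 0; bid 12 gives 5 > 0. Violating.
Others bid (6, 6, 6, 17): truth gives -17; bid 6 gives -6 > -17. Violating.
Others bid (6, 6, 9, 6): truth gives 0; bid 12 gives 5 > 0. Violating.
Others bid (6, 6, 6, 12): truth gives 0; no alternative beats it.
Others bid (6, 6, 9, 12): truth gives 0; no alternative beats it.
(Checking all 256 profiles: 191 have a profitable deviation, 65 do not.)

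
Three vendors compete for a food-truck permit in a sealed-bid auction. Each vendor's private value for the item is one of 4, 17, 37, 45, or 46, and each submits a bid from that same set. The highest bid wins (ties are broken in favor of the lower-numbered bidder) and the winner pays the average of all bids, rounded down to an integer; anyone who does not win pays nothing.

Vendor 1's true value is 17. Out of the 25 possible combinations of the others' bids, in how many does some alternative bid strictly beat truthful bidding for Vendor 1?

1

Others bid (4, 4): truth gives 9; bid 4 gives 13 > 9. Violating.
Others bid (4, 17): truth gives 5; no alternative beats it.
Others bid (4, 37): truth gives 0; no alternative beats it.
(Checking all 25 profiles: 1 has a profitable deviation, 24 do not.)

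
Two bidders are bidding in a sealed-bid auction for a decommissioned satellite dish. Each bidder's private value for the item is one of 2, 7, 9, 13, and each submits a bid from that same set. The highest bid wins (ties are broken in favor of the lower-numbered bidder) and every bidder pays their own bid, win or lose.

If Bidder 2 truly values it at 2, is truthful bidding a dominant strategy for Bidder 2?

Check each profile of the others' bids and compare truth against every alternative bid.
Others bid (7): truth gives -2, best alternative gives -7.
Others bid (9): truth gives -2, best alternative gives -7.
Others bid (13): truth gives -2, best alternative gives -7.
Others bid (2): truth gives -2, best alternative gives -5.
In every case the truthful bid is at least as good as any alternative, so it is a dominant strategy.

Yes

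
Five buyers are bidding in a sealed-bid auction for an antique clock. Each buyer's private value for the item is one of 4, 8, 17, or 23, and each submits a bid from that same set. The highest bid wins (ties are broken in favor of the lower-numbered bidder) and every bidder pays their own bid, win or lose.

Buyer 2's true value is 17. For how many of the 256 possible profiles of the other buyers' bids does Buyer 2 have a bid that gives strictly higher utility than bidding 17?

210

Others bid (4, 4, 4, 4): truth gives 0; bid 8 gives 9 > 0. Violating.
Others bid (4, 4, 4, 8): truth gives 0; bid 8 gives 9 > 0. Violating.
Others bid (4, 4, 4, 23): truth gives -17; bid 4 gives -4 > -17. Violating.
Others bid (4, 4, 8, 4): truth gives 0; bid 8 gives 9 > 0. Violating.
Others bid (4, 4, 4, 17): truth gives 0; no alternative beats it.
Others bid (4, 4, 8, 17): truth gives 0; no alternative beats it.
(Checking all 256 profiles: 210 have a profitable deviation, 46 do not.)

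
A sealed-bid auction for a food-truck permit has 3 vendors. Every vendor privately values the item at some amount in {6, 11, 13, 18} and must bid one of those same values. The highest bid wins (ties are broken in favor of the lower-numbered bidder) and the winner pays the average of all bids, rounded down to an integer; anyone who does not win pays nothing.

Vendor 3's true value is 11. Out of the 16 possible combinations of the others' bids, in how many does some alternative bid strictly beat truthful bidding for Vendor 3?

Others bid (6, 11): truth gives 0; bid 13 gives 1 > 0. Violating.
Others bid (11, 6): truth gives 0; bid 13 gives 1 > 0. Violating.
Others bid (6, 6): truth gives 4; no alternative beats it.
Others bid (6, 13): truth gives 0; no alternative beats it.
(Checking all 16 profiles: 2 have a profitable deviation, 14 do not.)

2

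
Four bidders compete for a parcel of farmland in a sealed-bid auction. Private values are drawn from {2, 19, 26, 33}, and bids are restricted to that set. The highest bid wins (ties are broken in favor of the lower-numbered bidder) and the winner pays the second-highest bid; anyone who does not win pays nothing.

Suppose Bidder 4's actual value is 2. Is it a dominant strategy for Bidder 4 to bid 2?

Check each profile of the others' bids and compare truth against every alternative bid.
Others bid (2, 2, 2): truth gives 0, best alternative gives 0.
Others bid (2, 2, 19): truth gives 0, best alternative gives 0.
Others bid (2, 2, 26): truth gives 0, best alternative gives 0.
Others bid (2, 2, 33): truth gives 0, best alternative gives 0.
Others bid (2, 19, 2): truth gives 0, best alternative gives 0.
Others bid (2, 19, 19): truth gives 0, best alternative gives 0.
(Remaining 58 profiles checked similarly; truth is weakly best in each.)
In every case the truthful bid is at least as good as any alternative, so it is a dominant strategy.

Yes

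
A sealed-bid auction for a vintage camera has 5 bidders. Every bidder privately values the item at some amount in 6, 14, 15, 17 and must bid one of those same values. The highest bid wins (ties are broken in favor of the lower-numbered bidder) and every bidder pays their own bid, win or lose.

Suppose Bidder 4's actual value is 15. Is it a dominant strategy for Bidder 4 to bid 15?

No

Consider the case where Bidder 1 bids 6, Bidder 2 bids 6, Bidder 3 bids 6 and Bidder 5 bids 6.
Truthful bid 15: wins, pays 15, utility 15 - 15 = 0.
Bid 14 instead: wins, pays 14, utility 15 - 14 = 1.
Since 1 > 0, bidding 14 is strictly better here, so truthful bidding is not dominant.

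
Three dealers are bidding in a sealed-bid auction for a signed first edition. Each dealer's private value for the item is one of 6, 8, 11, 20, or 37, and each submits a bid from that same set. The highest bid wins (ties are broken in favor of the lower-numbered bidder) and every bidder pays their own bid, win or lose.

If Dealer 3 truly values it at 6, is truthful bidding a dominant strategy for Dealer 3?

No

Consider the case where Dealer 1 bids 6 and Dealer 2 bids 6.
Truthful bid 6: loses but pays 6, utility -6.
Bid 8 instead: wins, pays 8, utility 6 - 8 = -2.
Since -2 > -6, bidding 8 is strictly better here, so truthful bidding is not dominant.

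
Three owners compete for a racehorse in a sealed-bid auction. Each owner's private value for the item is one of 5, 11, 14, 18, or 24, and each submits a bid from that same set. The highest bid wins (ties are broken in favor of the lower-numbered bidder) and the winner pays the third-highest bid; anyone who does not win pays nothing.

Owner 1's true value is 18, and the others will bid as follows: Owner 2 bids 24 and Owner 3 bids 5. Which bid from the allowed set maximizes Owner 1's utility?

24

Bid 5: loses, pays 0, utility 0.
Bid 11: loses, pays 0, utility 0.
Bid 14: loses, pays 0, utility 0.
Bid 18: loses, pays 0, utility 0.
Bid 24: wins, pays 5, utility 18 - 5 = 13.
The best choice is 24 with utility 13.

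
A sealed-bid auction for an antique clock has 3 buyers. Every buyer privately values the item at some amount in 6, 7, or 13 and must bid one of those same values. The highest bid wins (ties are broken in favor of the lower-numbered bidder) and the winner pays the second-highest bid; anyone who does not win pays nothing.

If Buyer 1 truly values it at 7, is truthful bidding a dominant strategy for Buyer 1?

Check each profile of the others' bids and compare truth against every alternative bid.
Others bid (6, 6): truth gives 1, best alternative gives 1.
Others bid (6, 7): truth gives 0, best alternative gives 0.
Others bid (6, 13): truth gives 0, best alternative gives 0.
Others bid (7, 6): truth gives 0, best alternative gives 0.
Others bid (7, 7): truth gives 0, best alternative gives 0.
Others bid (7, 13): truth gives 0, best alternative gives 0.
(Remaining 3 profiles checked similarly; truth is weakly best in each.)
In every case the truthful bid is at least as good as any alternative, so it is a dominant strategy.

Yes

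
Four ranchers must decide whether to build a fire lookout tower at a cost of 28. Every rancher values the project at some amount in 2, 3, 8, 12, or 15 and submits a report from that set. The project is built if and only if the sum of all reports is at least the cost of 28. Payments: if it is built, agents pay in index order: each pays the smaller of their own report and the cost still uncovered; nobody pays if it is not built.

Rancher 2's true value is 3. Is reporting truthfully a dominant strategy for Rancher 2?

Consider the case where Rancher 1 reports 2, Rancher 3 reports 12 and Rancher 4 reports 12.
Truthful report 3: project built, pays 3, utility 3 - 3 = 0.
Report 2 instead: project built, pays 2, utility 3 - 2 = 1.
Since 1 > 0, reporting 2 is strictly better here, so truthful reporting is not dominant.

No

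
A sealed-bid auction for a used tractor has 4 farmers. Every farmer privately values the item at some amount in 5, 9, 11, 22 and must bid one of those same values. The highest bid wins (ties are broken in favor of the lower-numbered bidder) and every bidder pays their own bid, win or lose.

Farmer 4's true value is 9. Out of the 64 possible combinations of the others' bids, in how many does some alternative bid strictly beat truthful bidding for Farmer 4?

63

Others bid (5, 5, 9): truth gives -9; bid 11 gives -2 > -9. Violating.
Others bid (5, 5, 11): truth gives -9; bid 5 gives -5 > -9. Violating.
Others bid (5, 5, 22): truth gives -9; bid 5 gives -5 > -9. Violating.
Others bid (5, 9, 5): truth gives -9; bid 11 gives -2 > -9. Violating.
Others bid (5, 5, 5): truth gives 0; no alternative beats it.
(Checking all 64 profiles: 63 have a profitable deviation, 1 does not.)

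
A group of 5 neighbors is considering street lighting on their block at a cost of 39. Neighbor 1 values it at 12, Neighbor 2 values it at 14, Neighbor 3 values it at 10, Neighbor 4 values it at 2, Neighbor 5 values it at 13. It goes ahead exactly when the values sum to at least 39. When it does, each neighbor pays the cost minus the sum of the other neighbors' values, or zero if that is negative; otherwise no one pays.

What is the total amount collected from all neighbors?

3

Total value 51 ≥ cost 39, so it is built.
Neighbor 1: others sum to 39; max(0, 39 - 39) = 0.
Neighbor 2: others sum to 37; max(0, 39 - 37) = 2.
Neighbor 3: others sum to 41; max(0, 39 - 41) = 0.
Neighbor 4: others sum to 49; max(0, 39 - 49) = 0.
Neighbor 5: others sum to 38; max(0, 39 - 38) = 1.
Total collected = 0 + 2 + 0 + 0 + 1 = 3.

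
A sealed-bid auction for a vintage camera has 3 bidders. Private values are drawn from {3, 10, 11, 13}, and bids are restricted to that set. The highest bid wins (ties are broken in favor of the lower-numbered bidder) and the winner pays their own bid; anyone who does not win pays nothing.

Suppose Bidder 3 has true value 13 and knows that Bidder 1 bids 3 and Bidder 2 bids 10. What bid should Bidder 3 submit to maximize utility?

11

Bid 3: loses, pays 0, utility 0.
Bid 10: loses, pays 0, utility 0.
Bid 11: wins, pays 11, utility 13 - 11 = 2.
Bid 13: wins, pays 13, utility 13 - 13 = 0.
The best choice is 11 with utility 2.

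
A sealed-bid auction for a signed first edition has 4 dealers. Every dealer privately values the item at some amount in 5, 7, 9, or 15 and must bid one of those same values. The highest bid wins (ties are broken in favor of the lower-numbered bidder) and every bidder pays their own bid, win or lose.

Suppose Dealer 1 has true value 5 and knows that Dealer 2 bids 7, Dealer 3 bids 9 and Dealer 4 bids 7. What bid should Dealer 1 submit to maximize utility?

Bid 5: loses but pays 5, utility -5.
Bid 7: loses but pays 7, utility -7.
Bid 9: wins, pays 9, utility 5 - 9 = -4.
Bid 15: wins, pays 15, utility 5 - 15 = -10.
The best choice is 9 with utility -4.

9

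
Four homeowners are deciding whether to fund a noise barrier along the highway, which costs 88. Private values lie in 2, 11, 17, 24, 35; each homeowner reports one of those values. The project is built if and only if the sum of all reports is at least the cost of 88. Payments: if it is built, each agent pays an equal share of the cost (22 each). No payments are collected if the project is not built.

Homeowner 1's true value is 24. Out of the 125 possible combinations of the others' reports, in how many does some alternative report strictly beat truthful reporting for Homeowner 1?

27

Others report (2, 17, 35): truth gives 0; report 35 gives 2 > 0. Violating.
Others report (2, 24, 35): truth gives 0; report 35 gives 2 > 0. Violating.
Others report (2, 35, 17): truth gives 0; report 35 gives 2 > 0. Violating.
Others report (2, 35, 24): truth gives 0; report 35 gives 2 > 0. Violating.
Others report (2, 2, 2): truth gives 0; no alternative beats it.
Others report (2, 2, 11): truth gives 0; no alternative beats it.
(Checking all 125 profiles: 27 have a profitable deviation, 98 do not.)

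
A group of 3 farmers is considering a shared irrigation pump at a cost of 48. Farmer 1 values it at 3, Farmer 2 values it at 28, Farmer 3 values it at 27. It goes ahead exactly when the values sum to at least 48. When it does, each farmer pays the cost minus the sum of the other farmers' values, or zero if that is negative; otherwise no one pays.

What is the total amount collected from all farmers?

Total value 58 ≥ cost 48, so it is built.
Farmer 1: others sum to 55; max(0, 48 - 55) = 0.
Farmer 2: others sum to 30; max(0, 48 - 30) = 18.
Farmer 3: others sum to 31; max(0, 48 - 31) = 17.
Total collected = 0 + 18 + 17 = 35.

35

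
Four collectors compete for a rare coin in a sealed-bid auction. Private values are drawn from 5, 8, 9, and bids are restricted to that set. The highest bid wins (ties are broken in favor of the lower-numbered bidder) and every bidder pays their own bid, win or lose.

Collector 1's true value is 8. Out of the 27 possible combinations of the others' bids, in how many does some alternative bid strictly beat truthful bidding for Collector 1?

Others bid (5, 5, 5): truth gives 0; bid 5 gives 3 > 0. Violating.
Others bid (5, 5, 9): truth gives -8; bid 9 gives -1 > -8. Violating.
Others bid (5, 8, 9): truth gives -8; bid 9 gives -1 > -8. Violating.
Others bid (5, 9, 5): truth gives -8; bid 9 gives -1 > -8. Violating.
Others bid (5, 5, 8): truth gives 0; no alternative beats it.
Others bid (5, 8, 5): truth gives 0; no alternative beats it.
(Checking all 27 profiles: 20 have a profitable deviation, 7 do not.)

20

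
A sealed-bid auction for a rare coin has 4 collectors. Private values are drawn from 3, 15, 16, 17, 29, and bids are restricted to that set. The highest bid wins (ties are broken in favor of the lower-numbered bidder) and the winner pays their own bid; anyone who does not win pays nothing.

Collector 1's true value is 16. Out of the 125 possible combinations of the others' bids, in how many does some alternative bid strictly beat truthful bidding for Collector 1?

8

Others bid (3, 3, 3): truth gives 0; bid 3 gives 13 > 0. Violating.
Others bid (3, 3, 15): truth gives 0; bid 15 gives 1 > 0. Violating.
Others bid (3, 15, 3): truth gives 0; bid 15 gives 1 > 0. Violating.
Others bid (3, 15, 15): truth gives 0; bid 15 gives 1 > 0. Violating.
Others bid (3, 3, 16): truth gives 0; no alternative beats it.
Others bid (3, 3, 17): truth gives 0; no alternative beats it.
(Checking all 125 profiles: 8 have a profitable deviation, 117 do not.)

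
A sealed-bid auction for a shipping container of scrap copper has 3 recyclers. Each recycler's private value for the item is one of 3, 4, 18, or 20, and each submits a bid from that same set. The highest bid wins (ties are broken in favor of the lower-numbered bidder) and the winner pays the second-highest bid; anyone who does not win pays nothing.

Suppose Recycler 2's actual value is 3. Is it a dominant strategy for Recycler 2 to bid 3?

Check each profile of the others' bids and compare truth against every alternative bid.
Others bid (3, 4): truth gives 0, best alternative gives -1.
Others bid (3, 3): truth gives 0, best alternative gives 0.
Others bid (3, 18): truth gives 0, best alternative gives 0.
Others bid (3, 20): truth gives 0, best alternative gives 0.
Others bid (4, 3): truth gives 0, best alternative gives 0.
Others bid (4, 4): truth gives 0, best alternative gives 0.
(Remaining 10 profiles checked similarly; truth is weakly best in each.)
In every case the truthful bid is at least as good as any alternative, so it is a dominant strategy.

Yes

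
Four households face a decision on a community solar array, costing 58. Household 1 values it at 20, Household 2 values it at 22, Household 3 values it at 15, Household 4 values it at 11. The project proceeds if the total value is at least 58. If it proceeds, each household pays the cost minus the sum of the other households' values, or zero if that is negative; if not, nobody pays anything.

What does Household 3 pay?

5

Total value 68 ≥ cost 58, so the project is built.
The other households' values sum to 53.
Cost minus that sum is 58 - 53 = 5.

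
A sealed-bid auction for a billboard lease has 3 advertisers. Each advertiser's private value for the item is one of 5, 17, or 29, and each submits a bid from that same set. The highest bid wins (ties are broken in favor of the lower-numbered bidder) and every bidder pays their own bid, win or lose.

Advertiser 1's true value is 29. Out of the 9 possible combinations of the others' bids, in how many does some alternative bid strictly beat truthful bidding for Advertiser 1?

Others bid (5, 5): truth gives 0; bid 5 gives 24 > 0. Violating.
Others bid (5, 17): truth gives 0; bid 17 gives 12 > 0. Violating.
Others bid (17, 5): truth gives 0; bid 17 gives 12 > 0. Violating.
Others bid (17, 17): truth gives 0; bid 17 gives 12 > 0. Violating.
Others bid (5, 29): truth gives 0; no alternative beats it.
Others bid (17, 29): truth gives 0; no alternative beats it.
(Checking all 9 profiles: 4 have a profitable deviation, 5 do not.)

4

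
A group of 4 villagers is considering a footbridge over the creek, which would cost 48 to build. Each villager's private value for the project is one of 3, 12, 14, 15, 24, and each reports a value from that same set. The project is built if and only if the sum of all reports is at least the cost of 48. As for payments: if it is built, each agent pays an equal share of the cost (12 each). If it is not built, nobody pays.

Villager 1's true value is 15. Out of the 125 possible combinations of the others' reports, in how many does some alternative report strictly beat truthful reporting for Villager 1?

27

Others report (3, 3, 24): truth gives 0; report 24 gives 3 > 0. Violating.
Others report (3, 12, 12): truth gives 0; report 24 gives 3 > 0. Violating.
Others report (3, 12, 14): truth gives 0; report 24 gives 3 > 0. Violating.
Others report (3, 12, 15): truth gives 0; report 24 gives 3 > 0. Violating.
Others report (3, 3, 3): truth gives 0; no alternative beats it.
Others report (3, 3, 12): truth gives 0; no alternative beats it.
(Checking all 125 profiles: 27 have a profitable deviation, 98 do not.)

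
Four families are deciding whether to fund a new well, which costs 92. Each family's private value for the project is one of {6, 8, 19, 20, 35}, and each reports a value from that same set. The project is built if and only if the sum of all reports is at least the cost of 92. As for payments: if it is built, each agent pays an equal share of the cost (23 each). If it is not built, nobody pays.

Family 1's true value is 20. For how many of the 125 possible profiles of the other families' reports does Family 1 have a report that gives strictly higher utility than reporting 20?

Others report (6, 35, 35): truth gives -3; report 6 gives 0 > -3. Violating.
Others report (8, 35, 35): truth gives -3; report 6 gives 0 > -3. Violating.
Others report (19, 19, 35): truth gives -3; report 6 gives 0 > -3. Violating.
Others report (19, 20, 35): truth gives -3; report 6 gives 0 > -3. Violating.
Others report (6, 6, 6): truth gives 0; no alternative beats it.
Others report (6, 6, 8): truth gives 0; no alternative beats it.
(Checking all 125 profiles: 18 have a profitable deviation, 107 do not.)

18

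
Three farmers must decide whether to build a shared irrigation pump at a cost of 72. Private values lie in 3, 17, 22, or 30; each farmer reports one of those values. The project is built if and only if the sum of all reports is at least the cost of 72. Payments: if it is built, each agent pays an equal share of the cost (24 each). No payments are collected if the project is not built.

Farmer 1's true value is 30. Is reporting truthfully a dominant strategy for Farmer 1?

Check each profile of the others' reports and compare truth against every alternative report.
Others report (17, 30): truth gives 6, best alternative gives 0.
Others report (22, 22): truth gives 6, best alternative gives 0.
Others report (30, 17): truth gives 6, best alternative gives 0.
Others report (22, 30): truth gives 6, best alternative gives 6.
Others report (30, 22): truth gives 6, best alternative gives 6.
Others report (30, 30): truth gives 6, best alternative gives 6.
(Remaining 10 profiles checked similarly; truth is weakly best in each.)
In every case the truthful report is at least as good as any alternative, so it is a dominant strategy.

Yes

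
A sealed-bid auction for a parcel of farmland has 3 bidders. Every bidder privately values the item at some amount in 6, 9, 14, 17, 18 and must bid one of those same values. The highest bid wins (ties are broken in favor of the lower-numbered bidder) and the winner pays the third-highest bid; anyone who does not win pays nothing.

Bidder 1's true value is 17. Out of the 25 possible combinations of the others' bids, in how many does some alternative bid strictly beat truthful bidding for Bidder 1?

Others bid (6, 18): truth gives 0; bid 18 gives 11 > 0. Violating.
Others bid (9, 18): truth gives 0; bid 18 gives 8 > 0. Violating.
Others bid (14, 18): truth gives 0; bid 18 gives 3 > 0. Violating.
Others bid (18, 6): truth gives 0; bid 18 gives 11 > 0. Violating.
Others bid (6, 6): truth gives 11; no alternative beats it.
Others bid (6, 9): truth gives 11; no alternative beats it.
(Checking all 25 profiles: 6 have a profitable deviation, 19 do not.)

6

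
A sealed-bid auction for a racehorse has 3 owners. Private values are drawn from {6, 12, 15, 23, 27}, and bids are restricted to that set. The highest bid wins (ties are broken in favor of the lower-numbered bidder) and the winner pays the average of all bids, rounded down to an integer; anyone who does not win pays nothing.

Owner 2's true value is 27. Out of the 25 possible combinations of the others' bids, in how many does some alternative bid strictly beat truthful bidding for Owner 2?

Others bid (6, 6): truth gives 14; bid 12 gives 19 > 14. Violating.
Others bid (6, 12): truth gives 12; bid 12 gives 17 > 12. Violating.
Others bid (6, 15): truth gives 11; bid 15 gives 15 > 11. Violating.
Others bid (6, 23): truth gives 9; bid 23 gives 10 > 9. Violating.
Others bid (6, 27): truth gives 7; no alternative beats it.
Others bid (12, 27): truth gives 5; no alternative beats it.
(Checking all 25 profiles: 12 have a profitable deviation, 13 do not.)

12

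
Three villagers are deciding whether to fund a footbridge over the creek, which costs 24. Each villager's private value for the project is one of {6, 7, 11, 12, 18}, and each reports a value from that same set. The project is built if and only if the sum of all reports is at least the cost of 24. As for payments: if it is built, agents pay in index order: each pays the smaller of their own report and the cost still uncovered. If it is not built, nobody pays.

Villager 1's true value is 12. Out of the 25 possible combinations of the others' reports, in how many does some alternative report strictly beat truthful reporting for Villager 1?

24

Others report (6, 7): truth gives 0; report 11 gives 1 > 0. Violating.
Others report (6, 11): truth gives 0; report 7 gives 5 > 0. Violating.
Others report (6, 12): truth gives 0; report 6 gives 6 > 0. Violating.
Others report (6, 18): truth gives 0; report 6 gives 6 > 0. Violating.
Others report (6, 6): truth gives 0; no alternative beats it.
(Checking all 25 profiles: 24 have a profitable deviation, 1 does not.)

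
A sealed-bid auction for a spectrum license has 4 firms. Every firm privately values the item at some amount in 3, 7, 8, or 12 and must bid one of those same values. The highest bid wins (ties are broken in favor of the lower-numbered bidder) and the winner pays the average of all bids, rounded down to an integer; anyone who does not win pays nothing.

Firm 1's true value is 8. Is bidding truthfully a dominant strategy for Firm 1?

Consider the case where Firm 2 bids 3, Firm 3 bids 3 and Firm 4 bids 3.
Truthful bid 8: wins, pays 4, utility 8 - 4 = 4.
Bid 3 instead: wins, pays 3, utility 8 - 3 = 5.
Since 5 > 4, bidding 3 is strictly better here, so truthful bidding is not dominant.

No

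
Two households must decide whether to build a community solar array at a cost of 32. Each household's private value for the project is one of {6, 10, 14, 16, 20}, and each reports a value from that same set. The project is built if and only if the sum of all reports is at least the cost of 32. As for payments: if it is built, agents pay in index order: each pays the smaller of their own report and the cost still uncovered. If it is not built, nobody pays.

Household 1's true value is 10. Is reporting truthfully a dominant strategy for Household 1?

Check each profile of the others' reports and compare truth against every alternative report.
Others report (6): truth gives 0, best alternative gives 0.
Others report (10): truth gives 0, best alternative gives 0.
Others report (14): truth gives 0, best alternative gives 0.
Others report (16): truth gives 0, best alternative gives 0.
Others report (20): truth gives 0, best alternative gives 0.
In every case the truthful report is at least as good as any alternative, so it is a dominant strategy.

Yes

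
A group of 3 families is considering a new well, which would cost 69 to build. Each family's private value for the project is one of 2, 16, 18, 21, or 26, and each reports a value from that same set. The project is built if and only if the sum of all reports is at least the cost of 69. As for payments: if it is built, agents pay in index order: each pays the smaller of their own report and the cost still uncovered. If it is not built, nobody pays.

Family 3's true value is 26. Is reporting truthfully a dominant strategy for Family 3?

Yes

Check each profile of the others' reports and compare truth against every alternative report.
Others report (21, 26): truth gives 4, best alternative gives 0.
Others report (26, 21): truth gives 4, best alternative gives 0.
Others report (18, 26): truth gives 1, best alternative gives 0.
Others report (26, 18): truth gives 1, best alternative gives 0.
Others report (26, 26): truth gives 9, best alternative gives 9.
Others report (2, 2): truth gives 0, best alternative gives 0.
(Remaining 19 profiles checked similarly; truth is weakly best in each.)
In every case the truthful report is at least as good as any alternative, so it is a dominant strategy.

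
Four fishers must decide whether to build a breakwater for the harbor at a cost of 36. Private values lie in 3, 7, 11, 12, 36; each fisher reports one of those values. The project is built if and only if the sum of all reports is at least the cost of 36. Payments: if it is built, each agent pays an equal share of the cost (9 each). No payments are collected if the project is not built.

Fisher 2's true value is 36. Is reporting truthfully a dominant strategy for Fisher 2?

Check each profile of the others' reports and compare truth against every alternative report.
Others report (3, 3, 3): truth gives 27, best alternative gives 0.
Others report (3, 3, 7): truth gives 27, best alternative gives 0.
Others report (3, 3, 11): truth gives 27, best alternative gives 0.
Others report (3, 3, 12): truth gives 27, best alternative gives 0.
Others report (3, 7, 3): truth gives 27, best alternative gives 0.
Others report (3, 7, 7): truth gives 27, best alternative gives 0.
(Remaining 119 profiles checked similarly; truth is weakly best in each.)
In every case the truthful report is at least as good as any alternative, so it is a dominant strategy.

Yes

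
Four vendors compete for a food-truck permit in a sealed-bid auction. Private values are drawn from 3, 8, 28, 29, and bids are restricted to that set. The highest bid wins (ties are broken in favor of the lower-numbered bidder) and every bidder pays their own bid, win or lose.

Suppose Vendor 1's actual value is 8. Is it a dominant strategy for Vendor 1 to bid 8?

No

Consider the case where Vendor 2 bids 3, Vendor 3 bids 3 and Vendor 4 bids 3.
Truthful bid 8: wins, pays 8, utility 8 - 8 = 0.
Bid 3 instead: wins, pays 3, utility 8 - 3 = 5.
Since 5 > 0, bidding 3 is strictly better here, so truthful bidding is not dominant.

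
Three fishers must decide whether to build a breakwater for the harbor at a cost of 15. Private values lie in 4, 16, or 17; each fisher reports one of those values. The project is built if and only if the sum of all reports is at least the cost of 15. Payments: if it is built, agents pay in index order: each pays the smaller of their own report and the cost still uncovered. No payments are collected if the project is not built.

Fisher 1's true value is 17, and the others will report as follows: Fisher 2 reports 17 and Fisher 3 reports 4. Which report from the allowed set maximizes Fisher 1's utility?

Report 4: project built, pays 4, utility 17 - 4 = 13.
Report 16: project built, pays 15, utility 17 - 15 = 2.
Report 17: project built, pays 15, utility 17 - 15 = 2.
The best choice is 4 with utility 13.

4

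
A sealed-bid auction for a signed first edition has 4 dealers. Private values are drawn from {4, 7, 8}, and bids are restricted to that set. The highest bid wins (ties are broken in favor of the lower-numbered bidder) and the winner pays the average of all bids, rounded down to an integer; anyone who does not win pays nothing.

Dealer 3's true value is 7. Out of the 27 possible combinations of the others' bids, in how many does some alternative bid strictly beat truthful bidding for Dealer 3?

8

Others bid (4, 4, 8): truth gives 0; bid 8 gives 1 > 0. Violating.
Others bid (4, 7, 4): truth gives 0; bid 8 gives 2 > 0. Violating.
Others bid (4, 7, 7): truth gives 0; bid 8 gives 1 > 0. Violating.
Others bid (4, 7, 8): truth gives 0; bid 8 gives 1 > 0. Violating.
Others bid (4, 4, 4): truth gives 3; no alternative beats it.
Others bid (4, 4, 7): truth gives 2; no alternative beats it.
(Checking all 27 profiles: 8 have a profitable deviation, 19 do not.)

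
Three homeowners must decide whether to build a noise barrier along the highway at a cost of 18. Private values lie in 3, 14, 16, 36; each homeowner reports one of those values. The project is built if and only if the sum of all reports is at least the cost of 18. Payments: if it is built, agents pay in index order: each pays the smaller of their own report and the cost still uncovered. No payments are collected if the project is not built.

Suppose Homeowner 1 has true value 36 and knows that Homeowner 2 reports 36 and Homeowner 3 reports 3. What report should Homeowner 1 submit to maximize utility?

Report 3: project built, pays 3, utility 36 - 3 = 33.
Report 14: project built, pays 14, utility 36 - 14 = 22.
Report 16: project built, pays 16, utility 36 - 16 = 20.
Report 36: project built, pays 18, utility 36 - 18 = 18.
The best choice is 3 with utility 33.

3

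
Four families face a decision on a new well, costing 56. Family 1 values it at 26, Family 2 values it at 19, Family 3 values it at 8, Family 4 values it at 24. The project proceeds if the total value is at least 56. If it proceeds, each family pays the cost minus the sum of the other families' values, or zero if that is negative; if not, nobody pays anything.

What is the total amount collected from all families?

8

Total value 77 ≥ cost 56, so it is built.
Family 1: others sum to 51; max(0, 56 - 51) = 5.
Family 2: others sum to 58; max(0, 56 - 58) = 0.
Family 3: others sum to 69; max(0, 56 - 69) = 0.
Family 4: others sum to 53; max(0, 56 - 53) = 3.
Total collected = 5 + 0 + 0 + 3 = 8.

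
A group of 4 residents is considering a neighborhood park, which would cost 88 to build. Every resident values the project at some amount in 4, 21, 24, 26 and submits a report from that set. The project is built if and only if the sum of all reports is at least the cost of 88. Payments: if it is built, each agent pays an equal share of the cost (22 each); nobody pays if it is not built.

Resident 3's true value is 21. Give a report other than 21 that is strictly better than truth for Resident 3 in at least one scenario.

4

Suppose Resident 1 reports 21, Resident 2 reports 21 and Resident 4 reports 26.
Report 21: project built, pays 22, utility 21 - 22 = -1.
Report 4: project not built, utility 0.
So reporting 4 beats truth here (0 > -1).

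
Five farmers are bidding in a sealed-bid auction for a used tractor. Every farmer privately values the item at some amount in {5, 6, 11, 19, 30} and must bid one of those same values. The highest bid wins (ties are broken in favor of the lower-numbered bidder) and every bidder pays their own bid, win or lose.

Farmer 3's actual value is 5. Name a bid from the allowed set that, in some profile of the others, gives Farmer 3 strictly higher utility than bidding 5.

Suppose Farmer 1 bids 5, Farmer 2 bids 5, Farmer 4 bids 5 and Farmer 5 bids 5.
Bid 5: loses but pays 5, utility -5.
Bid 6: wins, pays 6, utility 5 - 6 = -1.
So bidding 6 beats truth here (-1 > -5).

6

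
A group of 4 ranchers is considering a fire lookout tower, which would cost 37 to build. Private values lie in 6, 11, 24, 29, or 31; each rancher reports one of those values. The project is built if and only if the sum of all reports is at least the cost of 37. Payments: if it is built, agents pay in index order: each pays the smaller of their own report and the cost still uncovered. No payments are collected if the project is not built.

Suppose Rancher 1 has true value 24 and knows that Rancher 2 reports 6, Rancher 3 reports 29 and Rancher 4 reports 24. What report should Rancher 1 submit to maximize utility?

6

Report 6: project built, pays 6, utility 24 - 6 = 18.
Report 11: project built, pays 11, utility 24 - 11 = 13.
Report 24: project built, pays 24, utility 24 - 24 = 0.
Report 29: project built, pays 29, utility 24 - 29 = -5.
Report 31: project built, pays 31, utility 24 - 31 = -7.
The best choice is 6 with utility 18.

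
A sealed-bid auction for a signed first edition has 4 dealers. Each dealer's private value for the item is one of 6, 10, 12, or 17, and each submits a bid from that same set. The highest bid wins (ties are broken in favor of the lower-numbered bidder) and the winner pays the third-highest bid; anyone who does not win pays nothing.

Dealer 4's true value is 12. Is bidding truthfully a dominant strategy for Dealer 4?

Consider the case where Dealer 1 bids 6, Dealer 2 bids 6 and Dealer 3 bids 12.
Truthful bid 12: loses, pays 0, utility 0.
Bid 17 instead: wins, pays 6, utility 12 - 6 = 6.
Since 6 > 0, bidding 17 is strictly better here, so truthful bidding is not dominant.

No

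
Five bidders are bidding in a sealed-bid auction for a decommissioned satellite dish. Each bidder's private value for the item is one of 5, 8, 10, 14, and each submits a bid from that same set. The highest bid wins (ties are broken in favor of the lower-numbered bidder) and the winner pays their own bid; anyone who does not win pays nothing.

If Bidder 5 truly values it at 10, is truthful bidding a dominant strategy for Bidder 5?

Consider the case where Bidder 1 bids 5, Bidder 2 bids 5, Bidder 3 bids 5 and Bidder 4 bids 5.
Truthful bid 10: wins, pays 10, utility 10 - 10 = 0.
Bid 8 instead: wins, pays 8, utility 10 - 8 = 2.
Since 2 > 0, bidding 8 is strictly better here, so truthful bidding is not dominant.

No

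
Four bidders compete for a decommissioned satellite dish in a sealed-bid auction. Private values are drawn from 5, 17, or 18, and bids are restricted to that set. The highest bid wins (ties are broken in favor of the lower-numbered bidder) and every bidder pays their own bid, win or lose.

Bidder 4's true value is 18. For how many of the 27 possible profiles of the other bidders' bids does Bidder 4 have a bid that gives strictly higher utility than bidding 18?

Others bid (5, 5, 5): truth gives 0; bid 17 gives 1 > 0. Violating.
Others bid (5, 5, 18): truth gives -18; bid 5 gives -5 > -18. Violating.
Others bid (5, 17, 18): truth gives -18; bid 5 gives -5 > -18. Violating.
Others bid (5, 18, 5): truth gives -18; bid 5 gives -5 > -18. Violating.
Others bid (5, 5, 17): truth gives 0; no alternative beats it.
Others bid (5, 17, 5): truth gives 0; no alternative beats it.
(Checking all 27 profiles: 20 have a profitable deviation, 7 do not.)

20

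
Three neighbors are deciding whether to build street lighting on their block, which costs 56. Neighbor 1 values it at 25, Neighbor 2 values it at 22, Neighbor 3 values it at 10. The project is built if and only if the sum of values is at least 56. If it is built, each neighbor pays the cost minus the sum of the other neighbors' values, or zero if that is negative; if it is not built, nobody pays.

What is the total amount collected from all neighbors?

Total value 57 ≥ cost 56, so it is built.
Neighbor 1: others sum to 32; max(0, 56 - 32) = 24.
Neighbor 2: others sum to 35; max(0, 56 - 35) = 21.
Neighbor 3: others sum to 47; max(0, 56 - 47) = 9.
Total collected = 24 + 21 + 9 = 54.

54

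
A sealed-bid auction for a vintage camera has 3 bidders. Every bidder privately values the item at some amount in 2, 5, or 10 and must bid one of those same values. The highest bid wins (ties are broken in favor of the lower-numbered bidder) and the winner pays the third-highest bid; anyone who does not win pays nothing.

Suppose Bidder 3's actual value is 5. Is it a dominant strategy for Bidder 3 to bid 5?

Consider the case where Bidder 1 bids 2 and Bidder 2 bids 5.
Truthful bid 5: loses, pays 0, utility 0.
Bid 10 instead: wins, pays 2, utility 5 - 2 = 3.
Since 3 > 0, bidding 10 is strictly better here, so truthful bidding is not dominant.

No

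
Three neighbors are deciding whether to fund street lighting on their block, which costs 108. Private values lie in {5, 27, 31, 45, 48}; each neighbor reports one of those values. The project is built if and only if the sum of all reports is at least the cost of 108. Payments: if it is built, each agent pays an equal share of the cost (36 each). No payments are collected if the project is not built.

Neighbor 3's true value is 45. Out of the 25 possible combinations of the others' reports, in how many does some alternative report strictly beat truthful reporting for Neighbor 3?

1

Others report (31, 31): truth gives 0; report 48 gives 9 > 0. Violating.
Others report (5, 5): truth gives 0; no alternative beats it.
Others report (5, 27): truth gives 0; no alternative beats it.
(Checking all 25 profiles: 1 has a profitable deviation, 24 do not.)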